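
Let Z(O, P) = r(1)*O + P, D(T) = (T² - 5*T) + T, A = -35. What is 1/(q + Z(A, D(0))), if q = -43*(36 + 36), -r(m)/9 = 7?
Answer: -1/891 ≈ -0.0011223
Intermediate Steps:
r(m) = -63 (r(m) = -9*7 = -63)
D(T) = T² - 4*T
q = -3096 (q = -43*72 = -3096)
Z(O, P) = P - 63*O (Z(O, P) = -63*O + P = P - 63*O)
1/(q + Z(A, D(0))) = 1/(-3096 + (0*(-4 + 0) - 63*(-35))) = 1/(-3096 + (0*(-4) + 2205)) = 1/(-3096 + (0 + 2205)) = 1/(-3096 + 2205) = 1/(-891) = -1/891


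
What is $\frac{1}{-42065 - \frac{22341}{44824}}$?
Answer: $- \frac{44824}{1885543901} \approx -2.3772 \cdot 10^{-5}$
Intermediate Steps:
$\frac{1}{-42065 - \frac{22341}{44824}} = \frac{1}{- \frac{1885543901}{44824}} = - \frac{44824}{1885543901}$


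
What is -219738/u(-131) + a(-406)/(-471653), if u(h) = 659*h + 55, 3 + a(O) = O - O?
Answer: 17273390956/6781898487 ≈ 2.5470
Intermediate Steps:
a(O) = -3 (a(O) = -3 + (O - O) = -3 + 0 = -3)
u(h) = 55 + 659*h
-219738/u(-131) + a(-406)/(-471653) = -219738/(55 + 659*(-131)) - 3/(-471653) = -219738/(55 - 86329) - 3*(-1/471653) = -219738/(-86274) + 3/471653 = -219738*(-1/86274) + 3/471653 = 36623/14379 + 3/471653 = 17273390956/6781898487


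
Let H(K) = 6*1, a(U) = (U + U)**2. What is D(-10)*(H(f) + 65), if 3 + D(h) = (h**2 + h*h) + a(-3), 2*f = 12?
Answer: 16543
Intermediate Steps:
a(U) = 4*U**2 (a(U) = (2*U)**2 = 4*U**2)
f = 6 (f = (1/2)*12 = 6)
H(K) = 6
D(h) = 33 + 2*h**2 (D(h) = -3 + ((h**2 + h*h) + 4*(-3)**2) = -3 + ((h**2 + h**2) + 4*9) = -3 + (2*h**2 + 36) = -3 + (36 + 2*h**2) = 33 + 2*h**2)
D(-10)*(H(f) + 65) = (33 + 2*(-10)**2)*(6 + 65) = (33 + 2*100)*71 = (33 + 200)*71 = 233*71 = 16543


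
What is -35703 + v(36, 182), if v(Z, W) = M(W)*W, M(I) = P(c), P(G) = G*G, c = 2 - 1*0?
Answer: -34975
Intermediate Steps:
c = 2 (c = 2 + 0 = 2)
P(G) = G²
M(I) = 4 (M(I) = 2² = 4)
v(Z, W) = 4*W
-35703 + v(36, 182) = -35703 + 4*182 = -35703 + 728 = -34975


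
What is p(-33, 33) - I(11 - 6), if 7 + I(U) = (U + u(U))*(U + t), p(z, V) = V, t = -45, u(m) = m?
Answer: 440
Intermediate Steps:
I(U) = -7 + 2*U*(-45 + U) (I(U) = -7 + (U + U)*(U - 45) = -7 + (2*U)*(-45 + U) = -7 + 2*U*(-45 + U))
p(-33, 33) - I(11 - 6) = 33 - (-7 - 90*(11 - 6) + 2*(11 - 6)²) = 33 - (-7 - 90*5 + 2*5²) = 33 - (-7 - 450 + 2*25) = 33 - (-7 - 450 + 50) = 33 - 1*(-407) = 33 + 407 = 440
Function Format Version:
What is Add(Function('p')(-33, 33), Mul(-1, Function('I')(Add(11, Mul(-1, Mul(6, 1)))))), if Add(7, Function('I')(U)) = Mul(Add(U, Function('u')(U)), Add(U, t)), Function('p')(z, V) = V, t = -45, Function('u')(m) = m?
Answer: 440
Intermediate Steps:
Function('I')(U) = Add(-7, Mul(2, U, Add(-45, U))) (Function('I')(U) = Add(-7, Mul(Add(U, U), Add(U, -45))) = Add(-7, Mul(Mul(2, U), Add(-45, U))) = Add(-7, Mul(2, U, Add(-45, U))))
Add(Function('p')(-33, 33), Mul(-1, Function('I')(Add(11, Mul(-1, Mul(6, 1)))))) = Add(33, Mul(-1, Add(-7, Mul(-90, Add(11, Mul(-1, Mul(6, 1)))), Mul(2, Pow(Add(11, Mul(-1, Mul(6, 1))), 2))))) = Add(33, Mul(-1, Add(-7, Mul(-90, Add(11, Mul(-1, 6))), Mul(2, Pow(Add(11, Mul(-1, 6)), 2))))) = Add(33, Mul(-1, Add(-7, Mul(-90, Add(11, -6)), Mul(2, Pow(Add(11, -6), 2))))) = Add(33, Mul(-1, Add(-7, Mul(-90, 5), Mul(2, Pow(5, 2))))) = Add(33, Mul(-1, Add(-7, -450, Mul(2, 25)))) = Add(33, Mul(-1, Add(-7, -450, 50))) = Add(33, Mul(-1, -407)) = Add(33, 407) = 440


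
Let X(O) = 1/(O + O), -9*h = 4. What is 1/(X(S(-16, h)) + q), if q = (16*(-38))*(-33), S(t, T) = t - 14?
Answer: 60/1203839 ≈ 4.9841e-5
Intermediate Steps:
h = -4/9 (h = -⅑*4 = -4/9 ≈ -0.44444)
S(t, T) = -14 + t
X(O) = 1/(2*O)
q = 20064 (q = -608*(-33) = 20064)
1/(X(S(-16, h)) + q) = 1/(1/(2*(-14 - 16)) + 20064) = 1/((½)/(-30) + 20064) = 1/((½)*(-1/30) + 20064) = 1/(-1/60 + 20064) = 1/(1203839/60) = 60/1203839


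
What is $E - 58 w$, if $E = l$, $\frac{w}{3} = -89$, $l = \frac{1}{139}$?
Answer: $\frac{2152555}{139} \approx 15486.0$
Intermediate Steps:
$l = \frac{1}{139} \approx 0.0071942$
$w = -267$ ($w = 3 \left(-89\right) = -267$)
$E = \frac{1}{139} \approx 0.0071942$
$E - 58 w = \frac{1}{139} - -15486 = \frac{1}{139} + 15486 = \frac{2152555}{139}$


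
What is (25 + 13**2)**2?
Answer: 37636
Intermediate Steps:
(25 + 13**2)**2 = (25 + 169)**2 = 194**2 = 37636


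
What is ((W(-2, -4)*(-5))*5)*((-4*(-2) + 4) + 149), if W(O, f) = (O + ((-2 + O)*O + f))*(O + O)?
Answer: 32200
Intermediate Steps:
W(O, f) = 2*O*(O + f + O*(-2 + O)) (W(O, f) = (O + (O*(-2 + O) + f))*(2*O) = (O + (f + O*(-2 + O)))*(2*O) = (O + f + O*(-2 + O))*(2*O) = 2*O*(O + f + O*(-2 + O)))
((W(-2, -4)*(-5))*5)*((-4*(-2) + 4) + 149) = (((2*(-2)*(-4 + (-2)² - 1*(-2)))*(-5))*5)*((-4*(-2) + 4) + 149) = (((2*(-2)*(-4 + 4 + 2))*(-5))*5)*((8 + 4) + 149) = (((2*(-2)*2)*(-5))*5)*(12 + 149) = (-8*(-5)*5)*161 = (40*5)*161 = 200*161 = 32200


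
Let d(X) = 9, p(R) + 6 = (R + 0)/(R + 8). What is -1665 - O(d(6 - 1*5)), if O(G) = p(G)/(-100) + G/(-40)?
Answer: -5660421/3400 ≈ -1664.8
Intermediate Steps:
p(R) = -6 + R/(8 + R) (p(R) = -6 + (R + 0)/(R + 8) = -6 + R/(8 + R))
O(G) = -G/40 - (-48 - 5*G)/(100*(8 + G)) (O(G) = ((-48 - 5*G)/(8 + G))/(-100) + G/(-40) = ((-48 - 5*G)/(8 + G))*(-1/100) + G*(-1/40) = -(-48 - 5*G)/(100*(8 + G)) - G/40 = -G/40 - (-48 - 5*G)/(100*(8 + G)))
-1665 - O(d(6 - 1*5)) = -1665 - (96 - 30*9 - 5*9²)/(200*(8 + 9)) = -1665 - (96 - 270 - 5*81)/(200*17) = -1665 - (96 - 270 - 405)/(200*17) = -1665 - (-579)/(200*17) = -1665 - 1*(-579/3400) = -1665 + 579/3400 = -5660421/3400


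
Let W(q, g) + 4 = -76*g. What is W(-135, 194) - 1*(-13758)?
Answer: -990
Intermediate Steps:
W(q, g) = -4 - 76*g
W(-135, 194) - 1*(-13758) = (-4 - 76*194) - 1*(-13758) = (-4 - 14744) + 13758 = -14748 + 13758 = -990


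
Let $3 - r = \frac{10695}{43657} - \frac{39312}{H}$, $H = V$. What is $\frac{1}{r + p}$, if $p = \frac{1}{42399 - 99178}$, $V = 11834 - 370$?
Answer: $\frac{3552121550699}{21966937974193} \approx 0.1617$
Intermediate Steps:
$V = 11464$
$H = 11464$
$p = - \frac{1}{56779}$ ($p = \frac{1}{-56779} = - \frac{1}{56779} \approx -1.7612 \cdot 10^{-5}$)
$r = \frac{386886006}{62560481}$ ($r = 3 - \left(\frac{10695}{43657} - \frac{39312}{11464}\right) = 3 - \left(10695 \cdot \frac{1}{43657} - \frac{4914}{1433}\right) = 3 - \left(\frac{10695}{43657} - \frac{4914}{1433}\right) = 3 - - \frac{199204563}{62560481} = 3 + \frac{199204563}{62560481} = \frac{386886006}{62560481} \approx 6.1842$)
$\frac{1}{r + p} = \frac{1}{\frac{386886006}{62560481} - \frac{1}{56779}} = \frac{1}{\frac{21966937974193}{3552121550699}} = \frac{3552121550699}{21966937974193}$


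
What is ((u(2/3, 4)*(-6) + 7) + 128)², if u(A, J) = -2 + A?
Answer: 20449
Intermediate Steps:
((u(2/3, 4)*(-6) + 7) + 128)² = (((-2 + 2/3)*(-6) + 7) + 128)² = (((-2 + 2*(⅓))*(-6) + 7) + 128)² = (((-2 + ⅔)*(-6) + 7) + 128)² = ((-4/3*(-6) + 7) + 128)² = ((8 + 7) + 128)² = (15 + 128)² = 143² = 20449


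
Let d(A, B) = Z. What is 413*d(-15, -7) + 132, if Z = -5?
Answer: -1933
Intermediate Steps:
d(A, B) = -5
413*d(-15, -7) + 132 = 413*(-5) + 132 = -2065 + 132 = -1933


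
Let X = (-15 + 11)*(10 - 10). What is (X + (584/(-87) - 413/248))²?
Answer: 32675262169/465523776 ≈ 70.190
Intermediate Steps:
X = 0 (X = -4*0 = 0)
(X + (584/(-87) - 413/248))² = (0 + (584/(-87) - 413/248))² = (0 + (584*(-1/87) - 413*1/248))² = (0 + (-584/87 - 413/248))² = (0 - 180763/21576)² = (-180763/21576)² = 32675262169/465523776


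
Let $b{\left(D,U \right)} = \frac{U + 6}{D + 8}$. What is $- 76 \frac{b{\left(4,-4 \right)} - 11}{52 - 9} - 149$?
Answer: $- \frac{16751}{129} \approx -129.85$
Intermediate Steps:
$b{\left(D,U \right)} = \frac{6 + U}{8 + D}$
$- 76 \frac{b{\left(4,-4 \right)} - 11}{52 - 9} - 149 = - 76 \frac{\frac{6 - 4}{8 + 4} - 11}{52 - 9} - 149 = - 76 \frac{\frac{1}{12} \cdot 2 - 11}{43} - 149 = - 76 \left(\frac{1}{12} \cdot 2 - 11\right) \frac{1}{43} - 149 = - 76 \left(\frac{1}{6} - 11\right) \frac{1}{43} - 149 = - 76 \left(\left(- \frac{65}{6}\right) \frac{1}{43}\right) - 149 = \left(-76\right) \left(- \frac{65}{258}\right) - 149 = \frac{2470}{129} - 149 = - \frac{16751}{129}$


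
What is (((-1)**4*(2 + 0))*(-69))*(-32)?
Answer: 4416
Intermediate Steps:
(((-1)**4*(2 + 0))*(-69))*(-32) = ((1*2)*(-69))*(-32) = (2*(-69))*(-32) = -138*(-32) = 4416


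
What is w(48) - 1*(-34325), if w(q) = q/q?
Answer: 34326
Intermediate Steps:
w(q) = 1
w(48) - 1*(-34325) = 1 - 1*(-34325) = 1 + 34325 = 34326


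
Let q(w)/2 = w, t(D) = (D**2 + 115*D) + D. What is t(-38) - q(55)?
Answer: -3074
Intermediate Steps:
t(D) = D**2 + 116*D
q(w) = 2*w
t(-38) - q(55) = -38*(116 - 38) - 2*55 = -38*78 - 1*110 = -2964 - 110 = -3074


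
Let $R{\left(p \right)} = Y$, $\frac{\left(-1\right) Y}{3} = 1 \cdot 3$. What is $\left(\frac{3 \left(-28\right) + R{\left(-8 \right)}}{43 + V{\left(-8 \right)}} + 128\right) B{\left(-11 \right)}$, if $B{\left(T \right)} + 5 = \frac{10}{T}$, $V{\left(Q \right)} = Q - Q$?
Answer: $- \frac{351715}{473} \approx -743.58$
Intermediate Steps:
$V{\left(Q \right)} = 0$
$B{\left(T \right)} = -5 + \frac{10}{T}$
$Y = -9$ ($Y = - 3 \cdot 1 \cdot 3 = \left(-3\right) 3 = -9$)
$R{\left(p \right)} = -9$
$\left(\frac{3 \left(-28\right) + R{\left(-8 \right)}}{43 + V{\left(-8 \right)}} + 128\right) B{\left(-11 \right)} = \left(\frac{3 \left(-28\right) - 9}{43 + 0} + 128\right) \left(-5 + \frac{10}{-11}\right) = \left(\frac{-84 - 9}{43} + 128\right) \left(-5 + 10 \left(- \frac{1}{11}\right)\right) = \left(\left(-93\right) \frac{1}{43} + 128\right) \left(-5 - \frac{10}{11}\right) = \left(- \frac{93}{43} + 128\right) \left(- \frac{65}{11}\right) = \frac{5411}{43} \left(- \frac{65}{11}\right) = - \frac{351715}{473}$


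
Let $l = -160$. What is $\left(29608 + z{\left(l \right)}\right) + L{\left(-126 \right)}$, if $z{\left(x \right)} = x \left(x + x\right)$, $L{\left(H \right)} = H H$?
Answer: $96684$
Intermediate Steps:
$L{\left(H \right)} = H^{2}$
$z{\left(x \right)} = 2 x^{2}$ ($z{\left(x \right)} = x 2 x = 2 x^{2}$)
$\left(29608 + z{\left(l \right)}\right) + L{\left(-126 \right)} = \left(29608 + 2 \left(-160\right)^{2}\right) + \left(-126\right)^{2} = \left(29608 + 2 \cdot 25600\right) + 15876 = \left(29608 + 51200\right) + 15876 = 80808 + 15876 = 96684$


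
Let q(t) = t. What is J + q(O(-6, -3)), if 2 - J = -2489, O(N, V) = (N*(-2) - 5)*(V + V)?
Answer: 2449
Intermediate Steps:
O(N, V) = 2*V*(-5 - 2*N) (O(N, V) = (-2*N - 5)*(2*V) = (-5 - 2*N)*(2*V) = 2*V*(-5 - 2*N))
J = 2491 (J = 2 - 1*(-2489) = 2 + 2489 = 2491)
J + q(O(-6, -3)) = 2491 - 2*(-3)*(5 + 2*(-6)) = 2491 - 2*(-3)*(5 - 12) = 2491 - 2*(-3)*(-7) = 2491 - 42 = 2449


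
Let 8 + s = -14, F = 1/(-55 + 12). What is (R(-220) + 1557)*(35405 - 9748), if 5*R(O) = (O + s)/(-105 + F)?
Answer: 451145837581/11290 ≈ 3.9960e+7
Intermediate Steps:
F = -1/43 (F = 1/(-43) = -1/43 ≈ -0.023256)
s = -22 (s = -8 - 14 = -22)
R(O) = 473/11290 - 43*O/22580 (R(O) = ((O - 22)/(-105 - 1/43))/5 = ((-22 + O)/(-4516/43))/5 = ((-22 + O)*(-43/4516))/5 = (473/2258 - 43*O/4516)/5 = 473/11290 - 43*O/22580)
(R(-220) + 1557)*(35405 - 9748) = ((473/11290 - 43/22580*(-220)) + 1557)*(35405 - 9748) = ((473/11290 + 473/1129) + 1557)*25657 = (5203/11290 + 1557)*25657 = (17583733/11290)*25657 = 451145837581/11290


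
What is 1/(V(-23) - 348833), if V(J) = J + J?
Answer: -1/348879 ≈ -2.8663e-6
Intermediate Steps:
V(J) = 2*J
1/(V(-23) - 348833) = 1/(2*(-23) - 348833) = 1/(-46 - 348833) = 1/(-348879) = -1/348879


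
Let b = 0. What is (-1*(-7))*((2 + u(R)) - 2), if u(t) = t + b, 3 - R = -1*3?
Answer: 42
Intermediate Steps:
R = 6 (R = 3 - (-1)*3 = 3 - 1*(-3) = 3 + 3 = 6)
u(t) = t (u(t) = t + 0 = t)
(-1*(-7))*((2 + u(R)) - 2) = (-1*(-7))*((2 + 6) - 2) = 7*(8 - 2) = 7*6 = 42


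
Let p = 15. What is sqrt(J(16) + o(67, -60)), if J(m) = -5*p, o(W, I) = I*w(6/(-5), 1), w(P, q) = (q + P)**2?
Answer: 3*I*sqrt(215)/5 ≈ 8.7977*I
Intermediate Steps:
w(P, q) = (P + q)**2
o(W, I) = I/25 (o(W, I) = I*(6/(-5) + 1)**2 = I*(6*(-1/5) + 1)**2 = I*(-6/5 + 1)**2 = I*(-1/5)**2 = I*(1/25) = I/25)
J(m) = -75 (J(m) = -5*15 = -75)
sqrt(J(16) + o(67, -60)) = sqrt(-75 + (1/25)*(-60)) = sqrt(-75 - 12/5) = sqrt(-387/5) = 3*I*sqrt(215)/5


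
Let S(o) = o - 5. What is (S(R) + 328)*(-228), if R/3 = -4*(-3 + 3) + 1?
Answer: -74328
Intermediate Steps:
R = 3 (R = 3*(-4*(-3 + 3) + 1) = 3*(-4*0 + 1) = 3*(0 + 1) = 3*1 = 3)
S(o) = -5 + o
(S(R) + 328)*(-228) = ((-5 + 3) + 328)*(-228) = (-2 + 328)*(-228) = 326*(-228) = -74328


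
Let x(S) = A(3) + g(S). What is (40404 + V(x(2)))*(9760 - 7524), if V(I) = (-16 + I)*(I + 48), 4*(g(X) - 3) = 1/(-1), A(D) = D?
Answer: 356445791/4 ≈ 8.9111e+7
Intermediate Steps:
g(X) = 11/4 (g(X) = 3 + (¼)/(-1) = 3 + (¼)*(-1) = 3 - ¼ = 11/4)
x(S) = 23/4 (x(S) = 3 + 11/4 = 23/4)
V(I) = (-16 + I)*(48 + I)
(40404 + V(x(2)))*(9760 - 7524) = (40404 + (-768 + (23/4)² + 32*(23/4)))*(9760 - 7524) = (40404 + (-768 + 529/16 + 184))*2236 = (40404 - 8815/16)*2236 = (637649/16)*2236 = 356445791/4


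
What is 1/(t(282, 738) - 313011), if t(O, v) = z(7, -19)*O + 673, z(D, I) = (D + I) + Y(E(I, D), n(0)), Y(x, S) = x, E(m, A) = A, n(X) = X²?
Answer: -1/313748 ≈ -3.1873e-6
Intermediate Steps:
z(D, I) = I + 2*D (z(D, I) = (D + I) + D = I + 2*D)
t(O, v) = 673 - 5*O (t(O, v) = (-19 + 2*7)*O + 673 = (-19 + 14)*O + 673 = -5*O + 673 = 673 - 5*O)
1/(t(282, 738) - 313011) = 1/((673 - 5*282) - 313011) = 1/((673 - 1410) - 313011) = 1/(-737 - 313011) = 1/(-313748) = -1/313748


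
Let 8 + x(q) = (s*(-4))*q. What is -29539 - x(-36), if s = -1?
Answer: -29387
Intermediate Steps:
x(q) = -8 + 4*q (x(q) = -8 + (-1*(-4))*q = -8 + 4*q)
-29539 - x(-36) = -29539 - (-8 + 4*(-36)) = -29539 - (-8 - 144) = -29539 - 1*(-152) = -29539 + 152 = -29387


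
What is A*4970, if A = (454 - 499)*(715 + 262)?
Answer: -218506050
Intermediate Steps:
A = -43965 (A = -45*977 = -43965)
A*4970 = -43965*4970 = -218506050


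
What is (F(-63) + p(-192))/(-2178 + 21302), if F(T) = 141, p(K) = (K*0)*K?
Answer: 141/19124 ≈ 0.0073729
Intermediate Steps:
p(K) = 0 (p(K) = 0*K = 0)
(F(-63) + p(-192))/(-2178 + 21302) = (141 + 0)/(-2178 + 21302) = 141/19124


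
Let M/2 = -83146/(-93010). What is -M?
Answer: -83146/46505 ≈ -1.7879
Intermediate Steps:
M = 83146/46505 (M = 2*(-83146/(-93010)) = 2*(-83146*(-1/93010)) = 2*(41573/46505) = 83146/46505 ≈ 1.7879)
-M = -1*83146/46505 = -83146/46505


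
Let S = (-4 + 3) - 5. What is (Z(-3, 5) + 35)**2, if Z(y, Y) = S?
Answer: 841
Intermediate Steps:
S = -6 (S = -1 - 5 = -6)
Z(y, Y) = -6
(Z(-3, 5) + 35)**2 = (-6 + 35)**2 = 29**2 = 841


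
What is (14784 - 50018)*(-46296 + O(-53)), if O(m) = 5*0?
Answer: 1631193264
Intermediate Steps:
O(m) = 0
(14784 - 50018)*(-46296 + O(-53)) = (14784 - 50018)*(-46296 + 0) = -35234*(-46296) = 1631193264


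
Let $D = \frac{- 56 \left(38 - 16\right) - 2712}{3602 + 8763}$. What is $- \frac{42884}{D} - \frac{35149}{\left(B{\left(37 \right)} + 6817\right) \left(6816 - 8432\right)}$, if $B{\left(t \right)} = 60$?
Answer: $\frac{736613734210097}{5478823376} \approx 1.3445 \cdot 10^{5}$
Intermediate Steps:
$D = - \frac{3944}{12365}$ ($D = \frac{\left(-56\right) 22 - 2712}{12365} = \left(-1232 - 2712\right) \frac{1}{12365} = \left(-3944\right) \frac{1}{12365} = - \frac{3944}{12365} \approx -0.31896$)
$- \frac{42884}{D} - \frac{35149}{\left(B{\left(37 \right)} + 6817\right) \left(6816 - 8432\right)} = - \frac{42884}{- \frac{3944}{12365}} - \frac{35149}{\left(60 + 6817\right) \left(6816 - 8432\right)} = \left(-42884\right) \left(- \frac{12365}{3944}\right) - \frac{35149}{6877 \left(-1616\right)} = \frac{132565165}{986} - \frac{35149}{-11113232} = \frac{132565165}{986} - - \frac{35149}{11113232} = \frac{132565165}{986} + \frac{35149}{11113232} = \frac{736613734210097}{5478823376}$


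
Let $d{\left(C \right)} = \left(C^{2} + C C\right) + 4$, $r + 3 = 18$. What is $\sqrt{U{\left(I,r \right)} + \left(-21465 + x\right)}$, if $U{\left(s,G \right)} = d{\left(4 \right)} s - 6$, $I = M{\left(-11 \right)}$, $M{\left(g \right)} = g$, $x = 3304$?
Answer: $i \sqrt{18563} \approx 136.25 i$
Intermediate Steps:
$r = 15$ ($r = -3 + 18 = 15$)
$I = -11$
$d{\left(C \right)} = 4 + 2 C^{2}$ ($d{\left(C \right)} = \left(C^{2} + C^{2}\right) + 4 = 2 C^{2} + 4 = 4 + 2 C^{2}$)
$U{\left(s,G \right)} = -6 + 36 s$ ($U{\left(s,G \right)} = \left(4 + 2 \cdot 4^{2}\right) s - 6 = \left(4 + 2 \cdot 16\right) s - 6 = \left(4 + 32\right) s - 6 = 36 s - 6 = -6 + 36 s$)
$\sqrt{U{\left(I,r \right)} + \left(-21465 + x\right)} = \sqrt{\left(-6 + 36 \left(-11\right)\right) + \left(-21465 + 3304\right)} = \sqrt{\left(-6 - 396\right) - 18161} = \sqrt{-402 - 18161} = \sqrt{-18563} = i \sqrt{18563}$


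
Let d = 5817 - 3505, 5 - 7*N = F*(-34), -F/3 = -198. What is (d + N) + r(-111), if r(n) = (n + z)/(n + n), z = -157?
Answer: 4039673/777 ≈ 5199.1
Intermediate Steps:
F = 594 (F = -3*(-198) = 594)
N = 20201/7 (N = 5/7 - 594*(-34)/7 = 5/7 - ⅐*(-20196) = 5/7 + 20196/7 = 20201/7 ≈ 2885.9)
r(n) = (-157 + n)/(2*n) (r(n) = (n - 157)/(n + n) = (-157 + n)/((2*n)) = (-157 + n)*(1/(2*n)) = (-157 + n)/(2*n))
d = 2312
(d + N) + r(-111) = (2312 + 20201/7) + (½)*(-157 - 111)/(-111) = 36385/7 + (½)*(-1/111)*(-268) = 36385/7 + 134/111 = 4039673/777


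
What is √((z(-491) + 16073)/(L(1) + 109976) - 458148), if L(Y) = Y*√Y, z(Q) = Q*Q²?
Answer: 3*I*√1399417764702/5237 ≈ 677.66*I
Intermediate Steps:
z(Q) = Q³
L(Y) = Y^(3/2)
√((z(-491) + 16073)/(L(1) + 109976) - 458148) = √(((-491)³ + 16073)/(1^(3/2) + 109976) - 458148) = √((-118370771 + 16073)/(1 + 109976) - 458148) = √(-118354698/109977 - 458148) = √(-118354698*1/109977 - 458148) = √(-5635938/5237 - 458148) = √(-2404957014/5237) = 3*I*√1399417764702/5237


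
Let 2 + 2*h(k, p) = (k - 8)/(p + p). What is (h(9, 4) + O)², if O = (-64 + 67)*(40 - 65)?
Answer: 1476225/256 ≈ 5766.5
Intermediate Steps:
h(k, p) = -1 + (-8 + k)/(4*p) (h(k, p) = -1 + ((k - 8)/(p + p))/2 = -1 + ((-8 + k)/((2*p)))/2 = -1 + ((-8 + k)*(1/(2*p)))/2 = -1 + ((-8 + k)/(2*p))/2 = -1 + (-8 + k)/(4*p))
O = -75 (O = 3*(-25) = -75)
(h(9, 4) + O)² = ((-2 - 1*4 + (¼)*9)/4 - 75)² = ((-2 - 4 + 9/4)/4 - 75)² = ((¼)*(-15/4) - 75)² = (-15/16 - 75)² = (-1215/16)² = 1476225/256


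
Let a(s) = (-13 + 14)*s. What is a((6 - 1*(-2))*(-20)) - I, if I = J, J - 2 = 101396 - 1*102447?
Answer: 889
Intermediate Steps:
J = -1049 (J = 2 + (101396 - 1*102447) = 2 + (101396 - 102447) = 2 - 1051 = -1049)
I = -1049
a(s) = s (a(s) = 1*s = s)
a((6 - 1*(-2))*(-20)) - I = (6 - 1*(-2))*(-20) - 1*(-1049) = (6 + 2)*(-20) + 1049 = 8*(-20) + 1049 = -160 + 1049 = 889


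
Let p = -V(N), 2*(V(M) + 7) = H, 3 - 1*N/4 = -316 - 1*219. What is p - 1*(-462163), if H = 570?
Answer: 461885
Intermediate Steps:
N = 2152 (N = 12 - 4*(-316 - 1*219) = 12 - 4*(-316 - 219) = 12 - 4*(-535) = 12 + 2140 = 2152)
V(M) = 278 (V(M) = -7 + (½)*570 = -7 + 285 = 278)
p = -278 (p = -1*278 = -278)
p - 1*(-462163) = -278 - 1*(-462163) = -278 + 462163 = 461885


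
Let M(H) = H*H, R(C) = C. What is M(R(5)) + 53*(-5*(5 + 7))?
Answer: -3155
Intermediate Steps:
M(H) = H²
M(R(5)) + 53*(-5*(5 + 7)) = 5² + 53*(-5*(5 + 7)) = 25 + 53*(-5*12) = 25 + 53*(-60) = 25 - 3180 = -3155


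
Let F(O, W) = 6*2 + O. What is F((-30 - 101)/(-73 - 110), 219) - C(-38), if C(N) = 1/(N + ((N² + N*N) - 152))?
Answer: 6278063/493734 ≈ 12.715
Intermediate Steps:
F(O, W) = 12 + O
C(N) = 1/(-152 + N + 2*N²) (C(N) = 1/(N + ((N² + N²) - 152)) = 1/(N + (2*N² - 152)) = 1/(N + (-152 + 2*N²)) = 1/(-152 + N + 2*N²))
F((-30 - 101)/(-73 - 110), 219) - C(-38) = (12 + (-30 - 101)/(-73 - 110)) - 1/(-152 - 38 + 2*(-38)²) = (12 - 131/(-183)) - 1/(-152 - 38 + 2*1444) = (12 - 131*(-1/183)) - 1/(-152 - 38 + 2888) = (12 + 131/183) - 1/2698 = 2327/183 - 1*1/2698 = 2327/183 - 1/2698 = 6278063/493734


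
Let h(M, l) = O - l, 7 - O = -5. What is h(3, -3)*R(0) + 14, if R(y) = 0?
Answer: 14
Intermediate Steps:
O = 12 (O = 7 - 1*(-5) = 7 + 5 = 12)
h(M, l) = 12 - l
h(3, -3)*R(0) + 14 = (12 - 1*(-3))*0 + 14 = (12 + 3)*0 + 14 = 15*0 + 14 = 0 + 14 = 14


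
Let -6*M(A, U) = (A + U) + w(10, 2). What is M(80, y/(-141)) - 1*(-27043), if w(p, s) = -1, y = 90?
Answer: 7622443/282 ≈ 27030.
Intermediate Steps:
M(A, U) = ⅙ - A/6 - U/6 (M(A, U) = -((A + U) - 1)/6 = -(-1 + A + U)/6 = ⅙ - A/6 - U/6)
M(80, y/(-141)) - 1*(-27043) = (⅙ - ⅙*80 - 15/(-141)) - 1*(-27043) = (⅙ - 40/3 - 15*(-1)/141) + 27043 = (⅙ - 40/3 - ⅙*(-30/47)) + 27043 = (⅙ - 40/3 + 5/47) + 27043 = -3683/282 + 27043 = 7622443/282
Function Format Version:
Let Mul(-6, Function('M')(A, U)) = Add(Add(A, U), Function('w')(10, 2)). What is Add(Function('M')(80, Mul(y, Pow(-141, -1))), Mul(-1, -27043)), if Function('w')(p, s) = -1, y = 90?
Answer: Rational(7622443, 282) ≈ 27030.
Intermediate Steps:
Function('M')(A, U) = Add(Rational(1, 6), Mul(Rational(-1, 6), A), Mul(Rational(-1, 6), U)) (Function('M')(A, U) = Mul(Rational(-1, 6), Add(Add(A, U), -1)) = Mul(Rational(-1, 6), Add(-1, A, U)) = Add(Rational(1, 6), Mul(Rational(-1, 6), A), Mul(Rational(-1, 6), U)))
Add(Function('M')(80, Mul(y, Pow(-141, -1))), Mul(-1, -27043)) = Add(Add(Rational(1, 6), Mul(Rational(-1, 6), 80), Mul(Rational(-1, 6), Mul(90, Pow(-141, -1)))), Mul(-1, -27043)) = Add(Add(Rational(1, 6), Rational(-40, 3), Mul(Rational(-1, 6), Mul(90, Rational(-1, 141)))), 27043) = Add(Add(Rational(1, 6), Rational(-40, 3), Mul(Rational(-1, 6), Rational(-30, 47))), 27043) = Add(Add(Rational(1, 6), Rational(-40, 3), Rational(5, 47)), 27043) = Add(Rational(-3683, 282), 27043) = Rational(7622443, 282)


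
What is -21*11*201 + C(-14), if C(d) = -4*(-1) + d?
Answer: -46441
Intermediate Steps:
C(d) = 4 + d
-21*11*201 + C(-14) = -21*11*201 + (4 - 14) = -231*201 - 10 = -46431 - 10 = -46441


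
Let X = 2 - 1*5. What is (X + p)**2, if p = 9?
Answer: 36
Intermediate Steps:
X = -3 (X = 2 - 5 = -3)
(X + p)**2 = (-3 + 9)**2 = 6**2 = 36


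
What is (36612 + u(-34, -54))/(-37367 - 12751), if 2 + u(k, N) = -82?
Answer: -6088/8353 ≈ -0.72884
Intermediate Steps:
u(k, N) = -84 (u(k, N) = -2 - 82 = -84)
(36612 + u(-34, -54))/(-37367 - 12751) = (36612 - 84)/(-37367 - 12751) = 36528/(-50118) = 36528*(-1/50118) = -6088/8353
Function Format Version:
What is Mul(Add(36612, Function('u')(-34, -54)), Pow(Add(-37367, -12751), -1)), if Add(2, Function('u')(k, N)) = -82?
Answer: Rational(-6088, 8353) ≈ -0.72884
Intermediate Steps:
Function('u')(k, N) = -84 (Function('u')(k, N) = Add(-2, -82) = -84)
Mul(Add(36612, Function('u')(-34, -54)), Pow(Add(-37367, -12751), -1)) = Mul(Add(36612, -84), Pow(Add(-37367, -12751), -1)) = Mul(36528, Pow(-50118, -1)) = Mul(36528, Rational(-1, 50118)) = Rational(-6088, 8353)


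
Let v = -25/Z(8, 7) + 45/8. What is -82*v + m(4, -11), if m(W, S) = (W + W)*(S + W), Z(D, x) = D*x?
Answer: -6729/14 ≈ -480.64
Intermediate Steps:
m(W, S) = 2*W*(S + W) (m(W, S) = (2*W)*(S + W) = 2*W*(S + W))
v = 145/28 (v = -25/(8*7) + 45/8 = -25/56 + 45*(⅛) = -25*1/56 + 45/8 = -25/56 + 45/8 = 145/28 ≈ 5.1786)
-82*v + m(4, -11) = -82*145/28 + 2*4*(-11 + 4) = -5945/14 + 2*4*(-7) = -5945/14 - 56 = -6729/14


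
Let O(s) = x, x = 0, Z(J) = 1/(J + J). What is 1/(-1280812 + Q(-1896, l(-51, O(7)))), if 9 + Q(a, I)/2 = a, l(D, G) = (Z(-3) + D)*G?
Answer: -1/1284622 ≈ -7.7844e-7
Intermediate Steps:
Z(J) = 1/(2*J)
O(s) = 0
l(D, G) = G*(-⅙ + D) (l(D, G) = ((½)/(-3) + D)*G = ((½)*(-⅓) + D)*G = (-⅙ + D)*G = G*(-⅙ + D))
Q(a, I) = -18 + 2*a
1/(-1280812 + Q(-1896, l(-51, O(7)))) = 1/(-1280812 + (-18 + 2*(-1896))) = 1/(-1280812 + (-18 - 3792)) = 1/(-1280812 - 3810) = 1/(-1284622) = -1/1284622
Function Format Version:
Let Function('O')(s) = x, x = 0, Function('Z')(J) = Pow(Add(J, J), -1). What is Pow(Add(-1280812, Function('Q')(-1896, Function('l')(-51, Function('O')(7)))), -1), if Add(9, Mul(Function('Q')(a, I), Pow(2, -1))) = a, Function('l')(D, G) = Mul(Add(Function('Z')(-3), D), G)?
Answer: Rational(-1, 1284622) ≈ -7.7844e-7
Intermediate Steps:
Function('Z')(J) = Mul(Rational(1, 2), Pow(J, -1)) (Function('Z')(J) = Pow(Mul(2, J), -1) = Mul(Rational(1, 2), Pow(J, -1)))
Function('O')(s) = 0
Function('l')(D, G) = Mul(G, Add(Rational(-1, 6), D)) (Function('l')(D, G) = Mul(Add(Mul(Rational(1, 2), Pow(-3, -1)), D), G) = Mul(Add(Mul(Rational(1, 2), Rational(-1, 3)), D), G) = Mul(Add(Rational(-1, 6), D), G) = Mul(G, Add(Rational(-1, 6), D)))
Function('Q')(a, I) = Add(-18, Mul(2, a))
Pow(Add(-1280812, Function('Q')(-1896, Function('l')(-51, Function('O')(7)))), -1) = Pow(Add(-1280812, Add(-18, Mul(2, -1896))), -1) = Pow(Add(-1280812, Add(-18, -3792)), -1) = Pow(Add(-1280812, -3810), -1) = Pow(-1284622, -1) = Rational(-1, 1284622)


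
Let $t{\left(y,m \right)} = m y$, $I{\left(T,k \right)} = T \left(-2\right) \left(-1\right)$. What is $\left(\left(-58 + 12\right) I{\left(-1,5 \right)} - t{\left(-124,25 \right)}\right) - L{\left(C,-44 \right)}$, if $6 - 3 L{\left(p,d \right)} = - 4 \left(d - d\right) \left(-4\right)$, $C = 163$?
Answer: $3190$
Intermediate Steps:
$I{\left(T,k \right)} = 2 T$ ($I{\left(T,k \right)} = - 2 T \left(-1\right) = 2 T$)
$L{\left(p,d \right)} = 2$ ($L{\left(p,d \right)} = 2 - \frac{- 4 \left(d - d\right) \left(-4\right)}{3} = 2 - \frac{\left(-4\right) 0 \left(-4\right)}{3} = 2 - \frac{0 \left(-4\right)}{3} = 2 - 0 = 2 + 0 = 2$)
$\left(\left(-58 + 12\right) I{\left(-1,5 \right)} - t{\left(-124,25 \right)}\right) - L{\left(C,-44 \right)} = \left(\left(-58 + 12\right) 2 \left(-1\right) - 25 \left(-124\right)\right) - 2 = \left(\left(-46\right) \left(-2\right) - -3100\right) - 2 = \left(92 + 3100\right) - 2 = 3192 - 2 = 3190$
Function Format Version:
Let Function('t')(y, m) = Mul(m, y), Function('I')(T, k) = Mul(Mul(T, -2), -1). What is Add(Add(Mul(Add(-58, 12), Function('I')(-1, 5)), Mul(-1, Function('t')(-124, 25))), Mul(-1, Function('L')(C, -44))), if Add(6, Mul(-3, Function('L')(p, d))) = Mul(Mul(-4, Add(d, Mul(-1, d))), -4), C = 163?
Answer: 3190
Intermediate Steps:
Function('I')(T, k) = Mul(2, T) (Function('I')(T, k) = Mul(Mul(-2, T), -1) = Mul(2, T))
Function('L')(p, d) = 2 (Function('L')(p, d) = Add(2, Mul(Rational(-1, 3), Mul(Mul(-4, Add(d, Mul(-1, d))), -4))) = Add(2, Mul(Rational(-1, 3), Mul(Mul(-4, 0), -4))) = Add(2, Mul(Rational(-1, 3), Mul(0, -4))) = Add(2, Mul(Rational(-1, 3), 0)) = Add(2, 0) = 2)
Add(Add(Mul(Add(-58, 12), Function('I')(-1, 5)), Mul(-1, Function('t')(-124, 25))), Mul(-1, Function('L')(C, -44))) = Add(Add(Mul(Add(-58, 12), Mul(2, -1)), Mul(-1, Mul(25, -124))), Mul(-1, 2)) = Add(Add(Mul(-46, -2), Mul(-1, -3100)), -2) = Add(Add(92, 3100), -2) = Add(3192, -2) = 3190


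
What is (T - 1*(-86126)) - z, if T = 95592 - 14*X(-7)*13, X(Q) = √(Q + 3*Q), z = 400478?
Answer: -218760 - 364*I*√7 ≈ -2.1876e+5 - 963.05*I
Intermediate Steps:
X(Q) = 2*√Q (X(Q) = √(4*Q) = 2*√Q)
T = 95592 - 364*I*√7 (T = 95592 - 28*√(-7)*13 = 95592 - 28*I*√7*13 = 95592 - 364*I*√7 ≈ 95592.0 - 963.05*I)
(T - 1*(-86126)) - z = ((95592 - 364*I*√7) - 1*(-86126)) - 1*400478 = ((95592 - 364*I*√7) + 86126) - 400478 = (181718 - 364*I*√7) - 400478 = -218760 - 364*I*√7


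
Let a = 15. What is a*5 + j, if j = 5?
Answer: 80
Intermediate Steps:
a*5 + j = 15*5 + 5 = 75 + 5 = 80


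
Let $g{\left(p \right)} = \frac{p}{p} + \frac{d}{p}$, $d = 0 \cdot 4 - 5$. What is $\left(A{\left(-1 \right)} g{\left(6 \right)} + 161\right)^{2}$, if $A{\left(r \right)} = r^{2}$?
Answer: $\frac{935089}{36} \approx 25975.0$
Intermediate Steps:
$d = -5$ ($d = 0 - 5 = -5$)
$g{\left(p \right)} = 1 - \frac{5}{p}$ ($g{\left(p \right)} = \frac{p}{p} - \frac{5}{p} = 1 - \frac{5}{p}$)
$\left(A{\left(-1 \right)} g{\left(6 \right)} + 161\right)^{2} = \left(\left(-1\right)^{2} \frac{-5 + 6}{6} + 161\right)^{2} = \left(1 \cdot \frac{1}{6} \cdot 1 + 161\right)^{2} = \left(1 \cdot \frac{1}{6} + 161\right)^{2} = \left(\frac{1}{6} + 161\right)^{2} = \left(\frac{967}{6}\right)^{2} = \frac{935089}{36}$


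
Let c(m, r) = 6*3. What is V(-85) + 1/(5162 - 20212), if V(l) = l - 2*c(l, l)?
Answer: -1821051/15050 ≈ -121.00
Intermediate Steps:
c(m, r) = 18
V(l) = -36 + l (V(l) = l - 2*18 = l - 36 = -36 + l)
V(-85) + 1/(5162 - 20212) = (-36 - 85) + 1/(5162 - 20212) = -121 + 1/(-15050) = -121 - 1/15050 = -1821051/15050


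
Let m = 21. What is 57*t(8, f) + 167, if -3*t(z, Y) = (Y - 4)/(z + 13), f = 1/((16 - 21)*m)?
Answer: 376234/2205 ≈ 170.63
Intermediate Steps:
f = -1/105 (f = 1/((16 - 21)*21) = (1/21)/(-5) = -⅕*1/21 = -1/105 ≈ -0.0095238)
t(z, Y) = -(-4 + Y)/(3*(13 + z)) (t(z, Y) = -(Y - 4)/(3*(z + 13)) = -(-4 + Y)/(3*(13 + z)))
57*t(8, f) + 167 = 57*((4 - 1*(-1/105))/(3*(13 + 8))) + 167 = 57*((⅓)*(4 + 1/105)/21) + 167 = 57*((⅓)*(1/21)*(421/105)) + 167 = 57*(421/6615) + 167 = 7999/2205 + 167 = 376234/2205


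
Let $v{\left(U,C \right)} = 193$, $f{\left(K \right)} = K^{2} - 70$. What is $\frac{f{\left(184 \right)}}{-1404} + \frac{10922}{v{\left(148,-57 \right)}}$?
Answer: $\frac{489655}{15054} \approx 32.527$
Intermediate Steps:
$f{\left(K \right)} = -70 + K^{2}$
$\frac{f{\left(184 \right)}}{-1404} + \frac{10922}{v{\left(148,-57 \right)}} = \frac{-70 + 184^{2}}{-1404} + \frac{10922}{193} = \left(-70 + 33856\right) \left(- \frac{1}{1404}\right) + 10922 \cdot \frac{1}{193} = 33786 \left(- \frac{1}{1404}\right) + \frac{10922}{193} = - \frac{1877}{78} + \frac{10922}{193} = \frac{489655}{15054}$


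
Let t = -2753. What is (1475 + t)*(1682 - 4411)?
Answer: 3487662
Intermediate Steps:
(1475 + t)*(1682 - 4411) = (1475 - 2753)*(1682 - 4411) = -1278*(-2729) = 3487662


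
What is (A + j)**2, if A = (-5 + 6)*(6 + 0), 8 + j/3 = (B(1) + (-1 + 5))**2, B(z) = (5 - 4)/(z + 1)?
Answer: 29241/16 ≈ 1827.6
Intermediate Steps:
B(z) = 1/(1 + z)
j = 147/4 (j = -24 + 3*(1/(1 + 1) + (-1 + 5))**2 = -24 + 3*(1/2 + 4)**2 = -24 + 3*(9/2)**2 = -24 + 3*(81/4) = -24 + 243/4 = 147/4 ≈ 36.750)
A = 6 (A = 1*6 = 6)
(A + j)**2 = (6 + 147/4)**2 = (171/4)**2 = 29241/16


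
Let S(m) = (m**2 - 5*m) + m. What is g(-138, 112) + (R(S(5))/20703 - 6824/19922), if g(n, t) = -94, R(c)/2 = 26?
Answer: -19455043466/206222583 ≈ -94.340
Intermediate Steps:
S(m) = m**2 - 4*m
R(c) = 52 (R(c) = 2*26 = 52)
g(-138, 112) + (R(S(5))/20703 - 6824/19922) = -94 + (52/20703 - 6824/19922) = -94 + (52*(1/20703) - 6824*1/19922) = -94 + (52/20703 - 3412/9961) = -94 - 70120664/206222583 = -19455043466/206222583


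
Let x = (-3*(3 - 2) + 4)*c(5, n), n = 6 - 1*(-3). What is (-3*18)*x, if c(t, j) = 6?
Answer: -324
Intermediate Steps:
n = 9 (n = 6 + 3 = 9)
x = 6 (x = (-3*(3 - 2) + 4)*6 = (-3*1 + 4)*6 = (-3 + 4)*6 = 1*6 = 6)
(-3*18)*x = -3*18*6 = -54*6 = -324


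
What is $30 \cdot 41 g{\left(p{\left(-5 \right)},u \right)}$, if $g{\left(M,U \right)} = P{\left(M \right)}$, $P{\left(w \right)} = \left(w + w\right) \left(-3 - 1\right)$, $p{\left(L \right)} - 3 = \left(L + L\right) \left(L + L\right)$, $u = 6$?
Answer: $-1013520$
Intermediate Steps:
$p{\left(L \right)} = 3 + 4 L^{2}$ ($p{\left(L \right)} = 3 + \left(L + L\right) \left(L + L\right) = 3 + 2 L 2 L = 3 + 4 L^{2}$)
$P{\left(w \right)} = - 8 w$ ($P{\left(w \right)} = 2 w \left(-4\right) = - 8 w$)
$g{\left(M,U \right)} = - 8 M$
$30 \cdot 41 g{\left(p{\left(-5 \right)},u \right)} = 30 \cdot 41 \left(- 8 \left(3 + 4 \left(-5\right)^{2}\right)\right) = 1230 \left(- 8 \left(3 + 4 \cdot 25\right)\right) = 1230 \left(- 8 \left(3 + 100\right)\right) = 1230 \left(\left(-8\right) 103\right) = 1230 \left(-824\right) = -1013520$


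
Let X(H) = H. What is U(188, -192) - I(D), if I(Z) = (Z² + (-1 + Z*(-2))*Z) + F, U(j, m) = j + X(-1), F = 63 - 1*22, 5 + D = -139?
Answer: 20738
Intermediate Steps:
D = -144 (D = -5 - 139 = -144)
F = 41 (F = 63 - 22 = 41)
U(j, m) = -1 + j (U(j, m) = j - 1 = -1 + j)
I(Z) = 41 + Z² + Z*(-1 - 2*Z) (I(Z) = (Z² + (-1 + Z*(-2))*Z) + 41 = (Z² + (-1 - 2*Z)*Z) + 41 = (Z² + Z*(-1 - 2*Z)) + 41 = 41 + Z² + Z*(-1 - 2*Z))
U(188, -192) - I(D) = (-1 + 188) - (41 - 1*(-144) - 1*(-144)²) = 187 - (41 + 144 - 1*20736) = 187 - (41 + 144 - 20736) = 187 - 1*(-20551) = 187 + 20551 = 20738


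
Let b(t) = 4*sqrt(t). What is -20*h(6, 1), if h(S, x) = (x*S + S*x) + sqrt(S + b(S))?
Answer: -240 - 20*sqrt(6 + 4*sqrt(6)) ≈ -319.49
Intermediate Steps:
h(S, x) = sqrt(S + 4*sqrt(S)) + 2*S*x (h(S, x) = (x*S + S*x) + sqrt(S + 4*sqrt(S)) = (S*x + S*x) + sqrt(S + 4*sqrt(S)) = 2*S*x + sqrt(S + 4*sqrt(S)) = sqrt(S + 4*sqrt(S)) + 2*S*x)
-20*h(6, 1) = -20*(sqrt(6 + 4*sqrt(6)) + 2*6*1) = -20*(sqrt(6 + 4*sqrt(6)) + 12) = -20*(12 + sqrt(6 + 4*sqrt(6))) = -240 - 20*sqrt(6 + 4*sqrt(6))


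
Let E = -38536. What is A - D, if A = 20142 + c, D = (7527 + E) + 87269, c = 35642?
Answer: -476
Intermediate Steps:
D = 56260 (D = (7527 - 38536) + 87269 = -31009 + 87269 = 56260)
A = 55784 (A = 20142 + 35642 = 55784)
A - D = 55784 - 1*56260 = 55784 - 56260 = -476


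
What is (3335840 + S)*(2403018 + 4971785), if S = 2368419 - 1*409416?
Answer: 39048424040929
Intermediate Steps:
S = 1959003 (S = 2368419 - 409416 = 1959003)
(3335840 + S)*(2403018 + 4971785) = (3335840 + 1959003)*(2403018 + 4971785) = 5294843*7374803 = 39048424040929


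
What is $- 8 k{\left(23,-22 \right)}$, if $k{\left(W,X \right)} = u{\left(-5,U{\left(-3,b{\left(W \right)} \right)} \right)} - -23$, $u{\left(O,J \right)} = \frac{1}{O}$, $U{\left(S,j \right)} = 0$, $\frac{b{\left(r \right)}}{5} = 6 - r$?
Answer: $- \frac{912}{5} \approx -182.4$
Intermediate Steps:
$b{\left(r \right)} = 30 - 5 r$ ($b{\left(r \right)} = 5 \left(6 - r\right) = 30 - 5 r$)
$k{\left(W,X \right)} = \frac{114}{5}$ ($k{\left(W,X \right)} = \frac{1}{-5} - -23 = - \frac{1}{5} + 23 = \frac{114}{5}$)
$- 8 k{\left(23,-22 \right)} = \left(-8\right) \frac{114}{5} = - \frac{912}{5}$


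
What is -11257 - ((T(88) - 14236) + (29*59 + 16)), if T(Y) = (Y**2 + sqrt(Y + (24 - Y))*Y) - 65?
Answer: -6427 - 176*sqrt(6) ≈ -6858.1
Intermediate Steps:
T(Y) = -65 + Y**2 + 2*Y*sqrt(6) (T(Y) = (Y**2 + sqrt(24)*Y) - 65 = (Y**2 + (2*sqrt(6))*Y) - 65 = (Y**2 + 2*Y*sqrt(6)) - 65 = -65 + Y**2 + 2*Y*sqrt(6))
-11257 - ((T(88) - 14236) + (29*59 + 16)) = -11257 - (((-65 + 88**2 + 2*88*sqrt(6)) - 14236) + (29*59 + 16)) = -11257 - (((-65 + 7744 + 176*sqrt(6)) - 14236) + (1711 + 16)) = -11257 - (((7679 + 176*sqrt(6)) - 14236) + 1727) = -11257 - ((-6557 + 176*sqrt(6)) + 1727) = -11257 - (-4830 + 176*sqrt(6)) = -11257 + (4830 - 176*sqrt(6)) = -6427 - 176*sqrt(6)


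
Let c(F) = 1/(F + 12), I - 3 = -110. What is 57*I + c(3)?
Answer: -91484/15 ≈ -6098.9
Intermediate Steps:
I = -107 (I = 3 - 110 = -107)
c(F) = 1/(12 + F)
57*I + c(3) = 57*(-107) + 1/(12 + 3) = -6099 + 1/15 = -91484/15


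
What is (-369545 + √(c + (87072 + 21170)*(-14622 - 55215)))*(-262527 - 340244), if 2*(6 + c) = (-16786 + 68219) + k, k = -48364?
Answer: 222751009195 - 1808313*I*√3359686678/2 ≈ 2.2275e+11 - 5.2407e+10*I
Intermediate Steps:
c = 3057/2 (c = -6 + ((-16786 + 68219) - 48364)/2 = -6 + (51433 - 48364)/2 = -6 + (½)*3069 = -6 + 3069/2 = 3057/2 ≈ 1528.5)
(-369545 + √(c + (87072 + 21170)*(-14622 - 55215)))*(-262527 - 340244) = (-369545 + √(3057/2 + (87072 + 21170)*(-14622 - 55215)))*(-262527 - 340244) = (-369545 + √(3057/2 + 108242*(-69837)))*(-602771) = (-369545 + √(3057/2 - 7559296554))*(-602771) = (-369545 + √(-15118590051/2))*(-602771) = (-369545 + 3*I*√3359686678/2)*(-602771) = 222751009195 - 1808313*I*√3359686678/2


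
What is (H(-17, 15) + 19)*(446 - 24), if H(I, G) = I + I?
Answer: -6330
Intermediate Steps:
H(I, G) = 2*I
(H(-17, 15) + 19)*(446 - 24) = (2*(-17) + 19)*(446 - 24) = (-34 + 19)*422 = -15*422 = -6330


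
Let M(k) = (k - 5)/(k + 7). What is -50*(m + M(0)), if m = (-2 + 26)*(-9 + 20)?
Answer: -92150/7 ≈ -13164.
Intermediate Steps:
M(k) = (-5 + k)/(7 + k)
m = 264 (m = 24*11 = 264)
-50*(m + M(0)) = -50*(264 + (-5 + 0)/(7 + 0)) = -50*(264 - 5/7) = -50*1843/7 = -92150/7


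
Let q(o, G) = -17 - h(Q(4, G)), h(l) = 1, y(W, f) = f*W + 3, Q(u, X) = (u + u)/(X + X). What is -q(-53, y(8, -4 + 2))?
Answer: 18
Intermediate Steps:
Q(u, X) = u/X (Q(u, X) = (2*u)/((2*X)) = (2*u)*(1/(2*X)) = u/X)
y(W, f) = 3 + W*f (y(W, f) = W*f + 3 = 3 + W*f)
q(o, G) = -18 (q(o, G) = -17 - 1*1 = -17 - 1 = -18)
-q(-53, y(8, -4 + 2)) = -1*(-18) = 18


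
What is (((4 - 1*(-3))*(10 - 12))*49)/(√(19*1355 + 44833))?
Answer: -343*√7842/11763 ≈ -2.5822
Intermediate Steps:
(((4 - 1*(-3))*(10 - 12))*49)/(√(19*1355 + 44833)) = (((4 + 3)*(-2))*49)/(√(25745 + 44833)) = ((7*(-2))*49)/(√70578) = (-14*49)/((3*√7842)) = -343*√7842/11763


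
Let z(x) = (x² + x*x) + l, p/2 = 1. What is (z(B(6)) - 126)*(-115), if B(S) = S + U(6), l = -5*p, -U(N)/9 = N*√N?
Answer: -4016720 + 149040*√6 ≈ -3.6516e+6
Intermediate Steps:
p = 2 (p = 2*1 = 2)
U(N) = -9*N^(3/2) (U(N) = -9*N*√N = -9*N^(3/2))
l = -10 (l = -5*2 = -10)
B(S) = S - 54*√6
z(x) = -10 + 2*x² (z(x) = (x² + x*x) - 10 = (x² + x²) - 10 = 2*x² - 10 = -10 + 2*x²)
(z(B(6)) - 126)*(-115) = ((-10 + 2*(6 - 54*√6)²) - 126)*(-115) = (-136 + 2*(6 - 54*√6)²)*(-115) = 15640 - 230*(6 - 54*√6)²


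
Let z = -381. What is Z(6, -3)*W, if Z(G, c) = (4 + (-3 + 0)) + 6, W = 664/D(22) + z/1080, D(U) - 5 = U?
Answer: 183253/1080 ≈ 169.68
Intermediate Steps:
D(U) = 5 + U
W = 26179/1080 (W = 664/(5 + 22) - 381/1080 = 664/27 - 381*1/1080 = 664*(1/27) - 127/360 = 664/27 - 127/360 = 26179/1080 ≈ 24.240)
Z(G, c) = 7 (Z(G, c) = (4 - 3) + 6 = 1 + 6 = 7)
Z(6, -3)*W = 7*(26179/1080) = 183253/1080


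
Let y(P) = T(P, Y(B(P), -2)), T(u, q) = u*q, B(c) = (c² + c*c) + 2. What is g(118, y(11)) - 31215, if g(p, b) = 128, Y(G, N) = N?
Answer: -31087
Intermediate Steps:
B(c) = 2 + 2*c² (B(c) = (c² + c²) + 2 = 2*c² + 2 = 2 + 2*c²)
T(u, q) = q*u
y(P) = -2*P
g(118, y(11)) - 31215 = 128 - 31215 = -31087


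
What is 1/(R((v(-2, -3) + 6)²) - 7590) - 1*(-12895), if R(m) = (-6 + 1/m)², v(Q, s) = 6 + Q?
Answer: 974103751105/75541199 ≈ 12895.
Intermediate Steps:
1/(R((v(-2, -3) + 6)²) - 7590) - 1*(-12895) = 1/((-1 + 6*((6 - 2) + 6)²)²/(((6 - 2) + 6)²)² - 7590) - 1*(-12895) = 1/((-1 + 6*(4 + 6)²)²/((4 + 6)²)² - 7590) + 12895 = 1/((-1 + 6*10²)²/(10²)² - 7590) + 12895 = 1/((-1 + 6*100)²/100² - 7590) + 12895 = 1/((-1 + 600)²/10000 - 7590) + 12895 = 1/((1/10000)*599² - 7590) + 12895 = 1/((1/10000)*358801 - 7590) + 12895 = 1/(358801/10000 - 7590) + 12895 = 1/(-75541199/10000) + 12895 = -10000/75541199 + 12895 = 974103751105/75541199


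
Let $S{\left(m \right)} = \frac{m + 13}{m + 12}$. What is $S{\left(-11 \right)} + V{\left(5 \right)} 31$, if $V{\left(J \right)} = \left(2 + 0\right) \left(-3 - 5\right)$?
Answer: $-494$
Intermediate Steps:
$S{\left(m \right)} = \frac{13 + m}{12 + m}$
$V{\left(J \right)} = -16$ ($V{\left(J \right)} = 2 \left(-8\right) = -16$)
$S{\left(-11 \right)} + V{\left(5 \right)} 31 = \frac{13 - 11}{12 - 11} - 496 = 1^{-1} \cdot 2 - 496 = 1 \cdot 2 - 496 = 2 - 496 = -494$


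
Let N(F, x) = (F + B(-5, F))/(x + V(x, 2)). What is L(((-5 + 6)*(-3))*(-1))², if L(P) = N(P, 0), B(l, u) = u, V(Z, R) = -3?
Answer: 4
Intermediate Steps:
N(F, x) = 2*F/(-3 + x) (N(F, x) = (F + F)/(x - 3) = (2*F)/(-3 + x) = 2*F/(-3 + x))
L(P) = -2*P/3 (L(P) = 2*P/(-3 + 0) = 2*P/(-3) = 2*P*(-⅓) = -2*P/3)
L(((-5 + 6)*(-3))*(-1))² = (-2*(-5 + 6)*(-3)*(-1)/3)² = (-2*1*(-3)*(-1)/3)² = (-(-2)*(-1))² = (-⅔*3)² = (-2)² = 4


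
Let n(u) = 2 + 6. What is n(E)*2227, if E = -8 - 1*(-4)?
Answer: 17816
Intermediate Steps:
E = -4 (E = -8 + 4 = -4)
n(u) = 8
n(E)*2227 = 8*2227 = 17816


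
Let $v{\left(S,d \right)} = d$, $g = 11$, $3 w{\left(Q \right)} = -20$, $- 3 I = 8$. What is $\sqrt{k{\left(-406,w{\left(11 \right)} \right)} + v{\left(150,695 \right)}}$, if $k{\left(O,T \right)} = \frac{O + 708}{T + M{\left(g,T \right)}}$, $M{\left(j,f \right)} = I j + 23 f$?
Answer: $\frac{\sqrt{13981817}}{142} \approx 26.333$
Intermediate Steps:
$I = - \frac{8}{3}$ ($I = \left(- \frac{1}{3}\right) 8 = - \frac{8}{3} \approx -2.6667$)
$w{\left(Q \right)} = - \frac{20}{3}$ ($w{\left(Q \right)} = \frac{1}{3} \left(-20\right) = - \frac{20}{3}$)
$M{\left(j,f \right)} = 23 f - \frac{8 j}{3}$ ($M{\left(j,f \right)} = - \frac{8 j}{3} + 23 f = 23 f - \frac{8 j}{3}$)
$k{\left(O,T \right)} = \frac{708 + O}{- \frac{88}{3} + 24 T}$ ($k{\left(O,T \right)} = \frac{O + 708}{T + \left(23 T - \frac{88}{3}\right)} = \frac{708 + O}{T + \left(23 T - \frac{88}{3}\right)} = \frac{708 + O}{T + \left(- \frac{88}{3} + 23 T\right)} = \frac{708 + O}{- \frac{88}{3} + 24 T}$)
$\sqrt{k{\left(-406,w{\left(11 \right)} \right)} + v{\left(150,695 \right)}} = \sqrt{\frac{3 \left(708 - 406\right)}{8 \left(-11 + 9 \left(- \frac{20}{3}\right)\right)} + 695} = \sqrt{\frac{3}{8} \frac{1}{-11 - 60} \cdot 302 + 695} = \sqrt{\frac{3}{8} \frac{1}{-71} \cdot 302 + 695} = \sqrt{\frac{3}{8} \left(- \frac{1}{71}\right) 302 + 695} = \sqrt{- \frac{453}{284} + 695} = \sqrt{\frac{196927}{284}} = \frac{\sqrt{13981817}}{142}$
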